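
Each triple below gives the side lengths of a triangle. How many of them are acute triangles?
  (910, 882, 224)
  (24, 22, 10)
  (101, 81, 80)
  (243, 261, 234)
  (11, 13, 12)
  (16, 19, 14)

5

(910,882,224): 224²+882² = 828100 = 910² → right
(24,22,10): 10²+22² = 584 > 576 = 24² → acute
(101,81,80): 80²+81² = 12961 > 10201 = 101² → acute
(243,261,234): 234²+243² = 113805 > 68121 = 261² → acute
(11,13,12): 11²+12² = 265 > 169 = 13² → acute
(16,19,14): 14²+16² = 452 > 361 = 19² → acute
5 of the 6 are acute.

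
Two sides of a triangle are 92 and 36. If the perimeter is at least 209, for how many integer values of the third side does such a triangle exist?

47

Triangle inequality: 56 < x < 128. Perimeter ≥ 209 gives x ≥ 209 − 92 − 36 = 81.
So 81 ≤ x < 128; integers 81 through 127: 47 values.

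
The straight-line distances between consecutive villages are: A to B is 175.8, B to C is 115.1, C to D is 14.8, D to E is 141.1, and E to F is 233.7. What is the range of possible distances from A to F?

0 ≤ AF ≤ 680.5

The maximum is all hops collinear in one direction: 175.8 + 115.1 + 14.8 + 141.1 + 233.7 = 680.5.
The longest hop is 233.7; the others sum to 446.8. Since 233.7 ≤ 446.8, the path can fold back on itself completely, so the minimum distance is 0.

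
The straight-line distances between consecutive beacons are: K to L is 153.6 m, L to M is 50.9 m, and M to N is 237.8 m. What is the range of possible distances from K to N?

The maximum is all hops collinear in one direction: 153.6 + 50.9 + 237.8 = 442.3.
The longest hop is 237.8; the others sum to 204.5. Folding the others back against it leaves at least 237.8 − 204.5 = 33.3.

33.3 ≤ KN ≤ 442.3 m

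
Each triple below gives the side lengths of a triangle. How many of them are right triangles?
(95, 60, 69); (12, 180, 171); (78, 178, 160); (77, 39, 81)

1

(95,60,69): 60²+69² = 8361 < 9025 = 95² → obtuse
(12,180,171): 12²+171² = 29385 < 32400 = 180² → obtuse
(78,178,160): 78²+160² = 31684 = 178² → right
(77,39,81): 39²+77² = 7450 > 6561 = 81² → acute
1 of the 4 is right.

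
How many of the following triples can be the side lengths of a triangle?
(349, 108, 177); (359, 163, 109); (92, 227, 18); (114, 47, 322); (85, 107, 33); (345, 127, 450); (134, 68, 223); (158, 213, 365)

3

(108,177,349): 108+177 ≤ 349 → not valid
(109,163,359): 109+163 ≤ 359 → not valid
(18,92,227): 18+92 ≤ 227 → not valid
(47,114,322): 47+114 ≤ 322 → not valid
(33,85,107): 33+85 > 107 → valid
(127,345,450): 127+345 > 450 → valid
(68,134,223): 68+134 ≤ 223 → not valid
(158,213,365): 158+213 > 365 → valid
3 of the 8 triples form a triangle.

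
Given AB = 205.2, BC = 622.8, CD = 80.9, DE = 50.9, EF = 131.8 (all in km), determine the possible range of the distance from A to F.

154.0 ≤ AF ≤ 1091.6 km

The maximum is all hops collinear in one direction: 205.2 + 622.8 + 80.9 + 50.9 + 131.8 = 1091.6.
The longest hop is 622.8; the others sum to 468.8. Folding the others back against it leaves at least 622.8 − 468.8 = 154.0.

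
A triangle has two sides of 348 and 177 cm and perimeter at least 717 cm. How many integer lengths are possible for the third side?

Triangle inequality: 171 < x < 525. Perimeter ≥ 717 gives x ≥ 717 − 348 − 177 = 192.
So 192 ≤ x < 525; integers 192 through 524: 333 values.

333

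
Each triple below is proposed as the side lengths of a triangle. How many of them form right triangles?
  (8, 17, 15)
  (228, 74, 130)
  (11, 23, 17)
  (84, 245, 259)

2

(8,17,15): 8²+15² = 289 = 17² → right
(228,74,130): 74+130 ≤ 228, not a triangle
(11,23,17): 11²+17² = 410 < 529 = 23² → obtuse
(84,245,259): 84²+245² = 67081 = 259² → right
2 of the 4 are right.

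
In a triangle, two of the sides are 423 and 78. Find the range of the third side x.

345 < x < 501

By the triangle inequality, x must be less than 423 + 78 = 501 and greater than |423 − 78| = 345.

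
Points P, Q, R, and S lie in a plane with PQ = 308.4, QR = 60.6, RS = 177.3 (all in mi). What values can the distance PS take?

70.5 ≤ PS ≤ 546.3 mi

The maximum is all hops collinear in one direction: 308.4 + 60.6 + 177.3 = 546.3.
The longest hop is 308.4; the others sum to 237.9. Folding the others back against it leaves at least 308.4 − 237.9 = 70.5.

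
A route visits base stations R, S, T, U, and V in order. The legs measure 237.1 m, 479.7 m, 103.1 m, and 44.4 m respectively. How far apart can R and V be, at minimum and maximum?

The maximum is all hops collinear in one direction: 237.1 + 479.7 + 103.1 + 44.4 = 864.3.
The longest hop is 479.7; the others sum to 384.6. Folding the others back against it leaves at least 479.7 − 384.6 = 95.1.

95.1 ≤ RV ≤ 864.3 m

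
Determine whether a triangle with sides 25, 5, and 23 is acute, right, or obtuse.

obtuse

Compare the square of the longest side to the sum of squares of the other two: 5² + 23² = 554 < 625 = 25².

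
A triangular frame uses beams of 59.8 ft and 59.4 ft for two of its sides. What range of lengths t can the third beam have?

0.4 < t < 119.2

By the triangle inequality, t must be less than 59.8 + 59.4 = 119.2 and greater than |59.8 − 59.4| = 0.4.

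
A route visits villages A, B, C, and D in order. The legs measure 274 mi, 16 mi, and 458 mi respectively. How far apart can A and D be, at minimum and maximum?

168 ≤ AD ≤ 748 mi

The maximum is all hops collinear in one direction: 274 + 16 + 458 = 748.
The longest hop is 458; the others sum to 290. Folding the others back against it leaves at least 458 − 290 = 168.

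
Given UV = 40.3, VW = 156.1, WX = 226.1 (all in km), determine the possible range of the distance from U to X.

The maximum is all hops collinear in one direction: 40.3 + 156.1 + 226.1 = 422.5.
The longest hop is 226.1; the others sum to 196.4. Folding the others back against it leaves at least 226.1 − 196.4 = 29.7.

29.7 ≤ UX ≤ 422.5 km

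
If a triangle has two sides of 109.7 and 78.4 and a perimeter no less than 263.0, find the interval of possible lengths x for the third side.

74.9 ≤ x < 188.1

Triangle inequality alone gives 31.3 < x < 188.1.
The perimeter condition gives x ≥ 263.0 − 109.7 − 78.4 = 74.9.
Intersecting the two: 74.9 ≤ x < 188.1.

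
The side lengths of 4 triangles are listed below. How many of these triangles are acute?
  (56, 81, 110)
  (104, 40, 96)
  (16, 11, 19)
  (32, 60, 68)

1

(56,81,110): 56²+81² = 9697 < 12100 = 110² → obtuse
(104,40,96): 40²+96² = 10816 = 104² → right
(16,11,19): 11²+16² = 377 > 361 = 19² → acute
(32,60,68): 32²+60² = 4624 = 68² → right
1 of the 4 is acute.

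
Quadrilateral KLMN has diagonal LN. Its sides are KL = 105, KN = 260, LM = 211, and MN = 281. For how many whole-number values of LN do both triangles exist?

209

From triangle KLN: 155 < LN < 365.
From triangle MLN: 70 < LN < 492.
Intersection: 155 < LN < 365, so integers 156 through 364: 209 values.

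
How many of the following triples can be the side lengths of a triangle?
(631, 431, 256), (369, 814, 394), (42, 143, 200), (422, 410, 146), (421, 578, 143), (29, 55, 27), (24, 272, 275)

(256,431,631): 256+431 > 631 → valid
(369,394,814): 369+394 ≤ 814 → not valid
(42,143,200): 42+143 ≤ 200 → not valid
(146,410,422): 146+410 > 422 → valid
(143,421,578): 143+421 ≤ 578 → not valid
(27,29,55): 27+29 > 55 → valid
(24,272,275): 24+272 > 275 → valid
4 of the 7 triples form a triangle.

4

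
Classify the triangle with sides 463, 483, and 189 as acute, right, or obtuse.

Compare the square of the longest side to the sum of squares of the other two: 189² + 463² = 250090 > 233289 = 483².

acute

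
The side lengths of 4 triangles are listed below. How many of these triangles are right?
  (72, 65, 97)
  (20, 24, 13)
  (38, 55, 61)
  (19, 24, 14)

1

(72,65,97): 65²+72² = 9409 = 97² → right
(20,24,13): 13²+20² = 569 < 576 = 24² → obtuse
(38,55,61): 38²+55² = 4469 > 3721 = 61² → acute
(19,24,14): 14²+19² = 557 < 576 = 24² → obtuse
1 of the 4 is right.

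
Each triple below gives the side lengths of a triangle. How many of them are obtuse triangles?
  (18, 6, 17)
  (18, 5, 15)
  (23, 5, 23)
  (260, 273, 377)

1

(18,6,17): 6²+17² = 325 > 324 = 18² → acute
(18,5,15): 5²+15² = 250 < 324 = 18² → obtuse
(23,5,23): 5²+23² = 554 > 529 = 23² → acute
(260,273,377): 260²+273² = 142129 = 377² → right
1 of the 4 is obtuse.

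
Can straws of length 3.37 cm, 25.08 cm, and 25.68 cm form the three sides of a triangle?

Yes

The longest side is 25.68, and the other two sum to 28.45.
Since 28.45 > 25.68, the triangle inequality holds.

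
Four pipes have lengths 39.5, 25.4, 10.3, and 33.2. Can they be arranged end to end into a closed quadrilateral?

A quadrilateral exists iff every side is shorter than the sum of the others — equivalently, the longest side is less than the sum of the rest.
Longest side 39.5 < 68.9 (sum of the remaining 3), so yes.

Yes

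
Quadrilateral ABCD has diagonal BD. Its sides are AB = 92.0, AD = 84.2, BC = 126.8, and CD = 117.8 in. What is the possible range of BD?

From triangle ABD: |92.0 − 84.2| < BD < 92.0 + 84.2, i.e. 7.8 < BD < 176.2.
From triangle CBD: 9.0 < BD < 244.6.
Both must hold, so BD lies in the intersection.

9.0 < BD < 176.2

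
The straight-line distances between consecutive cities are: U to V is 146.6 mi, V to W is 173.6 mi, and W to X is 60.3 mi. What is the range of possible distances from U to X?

The maximum is all hops collinear in one direction: 146.6 + 173.6 + 60.3 = 380.5.
The longest hop is 173.6; the others sum to 206.9. Since 173.6 ≤ 206.9, the path can fold back on itself completely, so the minimum distance is 0.

0 ≤ UX ≤ 380.5 mi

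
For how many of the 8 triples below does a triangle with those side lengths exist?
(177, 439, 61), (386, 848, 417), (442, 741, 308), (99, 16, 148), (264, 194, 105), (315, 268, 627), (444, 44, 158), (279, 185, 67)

(61,177,439): 61+177 ≤ 439 → not valid
(386,417,848): 386+417 ≤ 848 → not valid
(308,442,741): 308+442 > 741 → valid
(16,99,148): 16+99 ≤ 148 → not valid
(105,194,264): 105+194 > 264 → valid
(268,315,627): 268+315 ≤ 627 → not valid
(44,158,444): 44+158 ≤ 444 → not valid
(67,185,279): 67+185 ≤ 279 → not valid
2 of the 8 triples form a triangle.

2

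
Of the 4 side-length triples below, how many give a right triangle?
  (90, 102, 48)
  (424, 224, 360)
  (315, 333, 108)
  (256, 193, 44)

(90,102,48): 48²+90² = 10404 = 102² → right
(424,224,360): 224²+360² = 179776 = 424² → right
(315,333,108): 108²+315² = 110889 = 333² → right
(256,193,44): 44+193 ≤ 256, not a triangle
3 of the 4 are right.

3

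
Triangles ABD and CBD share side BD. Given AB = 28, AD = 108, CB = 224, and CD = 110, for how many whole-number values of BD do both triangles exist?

From triangle ABD: 80 < BD < 136.
From triangle CBD: 114 < BD < 334.
Intersection: 114 < BD < 136, so integers 115 through 135: 21 values.

21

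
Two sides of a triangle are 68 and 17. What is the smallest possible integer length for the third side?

52

The third side must be strictly greater than |68 − 17| = 51.
The smallest integer above 51 is 52.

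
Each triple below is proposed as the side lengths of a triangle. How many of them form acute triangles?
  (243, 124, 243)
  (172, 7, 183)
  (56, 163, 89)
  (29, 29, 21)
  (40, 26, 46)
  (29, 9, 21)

3

(243,124,243): 124²+243² = 74425 > 59049 = 243² → acute
(172,7,183): 7+172 ≤ 183, not a triangle
(56,163,89): 56+89 ≤ 163, not a triangle
(29,29,21): 21²+29² = 1282 > 841 = 29² → acute
(40,26,46): 26²+40² = 2276 > 2116 = 46² → acute
(29,9,21): 9²+21² = 522 < 841 = 29² → obtuse
3 of the 6 are acute.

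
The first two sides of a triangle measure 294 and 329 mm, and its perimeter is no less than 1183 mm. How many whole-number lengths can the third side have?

63

Triangle inequality: 35 < x < 623. Perimeter ≥ 1183 gives x ≥ 1183 − 294 − 329 = 560.
So 560 ≤ x < 623; integers 560 through 622: 63 values.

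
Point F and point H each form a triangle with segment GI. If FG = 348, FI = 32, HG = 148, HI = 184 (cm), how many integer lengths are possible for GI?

15

From triangle FGI: 316 < GI < 380.
From triangle HGI: 36 < GI < 332.
Intersection: 316 < GI < 332, so integers 317 through 331: 15 values.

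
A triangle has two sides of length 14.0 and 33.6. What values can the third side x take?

By the triangle inequality, x must be less than 14.0 + 33.6 = 47.6 and greater than |14.0 − 33.6| = 19.6.

19.6 < x < 47.6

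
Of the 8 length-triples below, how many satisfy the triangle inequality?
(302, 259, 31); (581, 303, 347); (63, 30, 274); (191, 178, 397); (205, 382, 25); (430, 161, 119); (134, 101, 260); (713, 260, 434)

1

(31,259,302): 31+259 ≤ 302 → not valid
(303,347,581): 303+347 > 581 → valid
(30,63,274): 30+63 ≤ 274 → not valid
(178,191,397): 178+191 ≤ 397 → not valid
(25,205,382): 25+205 ≤ 382 → not valid
(119,161,430): 119+161 ≤ 430 → not valid
(101,134,260): 101+134 ≤ 260 → not valid
(260,434,713): 260+434 ≤ 713 → not valid
1 of the 8 triples forms a triangle.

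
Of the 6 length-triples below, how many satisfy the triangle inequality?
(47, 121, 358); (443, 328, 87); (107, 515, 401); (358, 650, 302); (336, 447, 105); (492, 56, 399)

1

(47,121,358): 47+121 ≤ 358 → not valid
(87,328,443): 87+328 ≤ 443 → not valid
(107,401,515): 107+401 ≤ 515 → not valid
(302,358,650): 302+358 > 650 → valid
(105,336,447): 105+336 ≤ 447 → not valid
(56,399,492): 56+399 ≤ 492 → not valid
1 of the 6 triples forms a triangle.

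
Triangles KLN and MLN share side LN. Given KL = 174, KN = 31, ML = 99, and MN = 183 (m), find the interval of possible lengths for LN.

From triangle KLN: |174 − 31| < LN < 174 + 31, i.e. 143 < LN < 205.
From triangle MLN: 84 < LN < 282.
Both must hold, so LN lies in the intersection.

143 < LN < 205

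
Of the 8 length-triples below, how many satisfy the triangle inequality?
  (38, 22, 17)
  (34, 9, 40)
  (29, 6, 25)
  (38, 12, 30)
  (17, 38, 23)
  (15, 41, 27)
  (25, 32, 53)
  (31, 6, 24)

(17,22,38): 17+22 > 38 → valid
(9,34,40): 9+34 > 40 → valid
(6,25,29): 6+25 > 29 → valid
(12,30,38): 12+30 > 38 → valid
(17,23,38): 17+23 > 38 → valid
(15,27,41): 15+27 > 41 → valid
(25,32,53): 25+32 > 53 → valid
(6,24,31): 6+24 ≤ 31 → not valid
7 of the 8 triples form a triangle.

7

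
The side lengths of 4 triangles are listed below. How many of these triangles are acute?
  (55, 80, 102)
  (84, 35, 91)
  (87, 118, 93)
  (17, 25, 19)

2

(55,80,102): 55²+80² = 9425 < 10404 = 102² → obtuse
(84,35,91): 35²+84² = 8281 = 91² → right
(87,118,93): 87²+93² = 16218 > 13924 = 118² → acute
(17,25,19): 17²+19² = 650 > 625 = 25² → acute
2 of the 4 are acute.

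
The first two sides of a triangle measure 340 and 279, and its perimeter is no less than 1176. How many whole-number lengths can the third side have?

62

Triangle inequality: 61 < x < 619. Perimeter ≥ 1176 gives x ≥ 1176 − 340 − 279 = 557.
So 557 ≤ x < 619; integers 557 through 618: 62 values.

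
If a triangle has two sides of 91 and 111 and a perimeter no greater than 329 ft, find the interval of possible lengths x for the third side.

Triangle inequality alone gives 20 < x < 202.
The perimeter condition gives x ≤ 329 − 91 − 111 = 127.
Intersecting the two: 20 < x ≤ 127.

20 < x ≤ 127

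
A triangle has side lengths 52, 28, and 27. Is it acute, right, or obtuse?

Compare the square of the longest side to the sum of squares of the other two: 27² + 28² = 1513 < 2704 = 52².

obtuse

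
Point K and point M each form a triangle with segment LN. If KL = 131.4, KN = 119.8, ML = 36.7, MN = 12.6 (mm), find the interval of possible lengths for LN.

From triangle KLN: |131.4 − 119.8| < LN < 131.4 + 119.8, i.e. 11.6 < LN < 251.2.
From triangle MLN: 24.1 < LN < 49.3.
Both must hold, so LN lies in the intersection.

24.1 < LN < 49.3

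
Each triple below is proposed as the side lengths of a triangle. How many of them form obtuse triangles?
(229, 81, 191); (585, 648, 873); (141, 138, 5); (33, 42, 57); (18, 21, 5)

(229,81,191): 81²+191² = 43042 < 52441 = 229² → obtuse
(585,648,873): 585²+648² = 762129 = 873² → right
(141,138,5): 5²+138² = 19069 < 19881 = 141² → obtuse
(33,42,57): 33²+42² = 2853 < 3249 = 57² → obtuse
(18,21,5): 5²+18² = 349 < 441 = 21² → obtuse
4 of the 5 are obtuse.

4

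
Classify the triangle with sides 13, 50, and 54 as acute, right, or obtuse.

obtuse

Compare the square of the longest side to the sum of squares of the other two: 13² + 50² = 2669 < 2916 = 54².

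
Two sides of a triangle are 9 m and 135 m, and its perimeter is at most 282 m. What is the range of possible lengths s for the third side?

Triangle inequality alone gives 126 < s < 144.
The perimeter condition gives s ≤ 282 − 9 − 135 = 138.
Intersecting the two: 126 < s ≤ 138.

126 < s ≤ 138 m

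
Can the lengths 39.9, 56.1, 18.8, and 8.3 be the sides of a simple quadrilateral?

A quadrilateral exists iff every side is shorter than the sum of the others — equivalently, the longest side is less than the sum of the rest.
Longest side 56.1 < 67.0 (sum of the remaining 3), so yes.

Yes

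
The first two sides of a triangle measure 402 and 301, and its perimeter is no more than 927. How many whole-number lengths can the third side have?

Triangle inequality: 101 < x < 703. Perimeter ≤ 927 gives x ≤ 927 − 402 − 301 = 224.
So 101 < x ≤ 224; integers 102 through 224: 123 values.

123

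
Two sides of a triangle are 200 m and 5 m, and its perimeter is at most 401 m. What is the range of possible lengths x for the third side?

195 < x ≤ 196

Triangle inequality alone gives 195 < x < 205.
The perimeter condition gives x ≤ 401 − 200 − 5 = 196.
Intersecting the two: 195 < x ≤ 196.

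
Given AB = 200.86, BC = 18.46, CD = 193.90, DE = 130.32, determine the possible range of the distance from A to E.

0 ≤ AE ≤ 543.54

The maximum is all hops collinear in one direction: 200.86 + 18.46 + 193.90 + 130.32 = 543.54.
The longest hop is 200.86; the others sum to 342.68. Since 200.86 ≤ 342.68, the path can fold back on itself completely, so the minimum distance is 0.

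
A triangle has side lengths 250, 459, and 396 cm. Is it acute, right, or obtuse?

Compare the square of the longest side to the sum of squares of the other two: 250² + 396² = 219316 > 210681 = 459².

acute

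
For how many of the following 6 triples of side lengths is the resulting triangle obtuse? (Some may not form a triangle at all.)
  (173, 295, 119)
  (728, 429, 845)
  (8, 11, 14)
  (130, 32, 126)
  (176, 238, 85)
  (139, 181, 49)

(173,295,119): 119+173 ≤ 295, not a triangle
(728,429,845): 429²+728² = 714025 = 845² → right
(8,11,14): 8²+11² = 185 < 196 = 14² → obtuse
(130,32,126): 32²+126² = 16900 = 130² → right
(176,238,85): 85²+176² = 38201 < 56644 = 238² → obtuse
(139,181,49): 49²+139² = 21722 < 32761 = 181² → obtuse
3 of the 6 are obtuse.

3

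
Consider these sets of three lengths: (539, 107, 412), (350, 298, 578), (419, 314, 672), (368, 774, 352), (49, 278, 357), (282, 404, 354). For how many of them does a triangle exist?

(107,412,539): 107+412 ≤ 539 → not valid
(298,350,578): 298+350 > 578 → valid
(314,419,672): 314+419 > 672 → valid
(352,368,774): 352+368 ≤ 774 → not valid
(49,278,357): 49+278 ≤ 357 → not valid
(282,354,404): 282+354 > 404 → valid
3 of the 6 triples form a triangle.

3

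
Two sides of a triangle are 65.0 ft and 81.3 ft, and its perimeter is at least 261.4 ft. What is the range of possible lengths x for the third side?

Triangle inequality alone gives 16.3 < x < 146.3.
The perimeter condition gives x ≥ 261.4 − 65.0 − 81.3 = 115.1.
Intersecting the two: 115.1 ≤ x < 146.3.

115.1 ≤ x < 146.3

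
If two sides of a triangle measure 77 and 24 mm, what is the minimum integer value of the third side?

The third side must be strictly greater than |77 − 24| = 53.
The smallest integer above 53 is 54.

54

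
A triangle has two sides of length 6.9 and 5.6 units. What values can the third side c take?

1.3 < c < 12.5 (units)

By the triangle inequality, c must be less than 6.9 + 5.6 = 12.5 and greater than |6.9 − 5.6| = 1.3.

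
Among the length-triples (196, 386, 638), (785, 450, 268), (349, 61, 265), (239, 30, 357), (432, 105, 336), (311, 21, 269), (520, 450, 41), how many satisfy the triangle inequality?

(196,386,638): 196+386 ≤ 638 → not valid
(268,450,785): 268+450 ≤ 785 → not valid
(61,265,349): 61+265 ≤ 349 → not valid
(30,239,357): 30+239 ≤ 357 → not valid
(105,336,432): 105+336 > 432 → valid
(21,269,311): 21+269 ≤ 311 → not valid
(41,450,520): 41+450 ≤ 520 → not valid
1 of the 7 triples forms a triangle.

1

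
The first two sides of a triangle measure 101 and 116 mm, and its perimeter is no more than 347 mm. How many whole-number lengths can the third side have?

115

Triangle inequality: 15 < x < 217. Perimeter ≤ 347 gives x ≤ 347 − 101 − 116 = 130.
So 15 < x ≤ 130; integers 16 through 130: 115 values.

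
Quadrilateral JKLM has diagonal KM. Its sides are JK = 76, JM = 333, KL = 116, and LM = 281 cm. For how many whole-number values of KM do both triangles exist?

139

From triangle JKM: 257 < KM < 409.
From triangle LKM: 165 < KM < 397.
Intersection: 257 < KM < 397, so integers 258 through 396: 139 values.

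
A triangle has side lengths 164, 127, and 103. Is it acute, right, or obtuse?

Compare the square of the longest side to the sum of squares of the other two: 103² + 127² = 26738 < 26896 = 164².

obtuse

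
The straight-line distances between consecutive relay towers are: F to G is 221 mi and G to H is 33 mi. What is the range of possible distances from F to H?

By the triangle inequality, |221 − 33| ≤ FH ≤ 221 + 33.

188 ≤ FH ≤ 254 mi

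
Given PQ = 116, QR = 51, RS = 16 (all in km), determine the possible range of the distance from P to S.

The maximum is all hops collinear in one direction: 116 + 51 + 16 = 183.
The longest hop is 116; the others sum to 67. Folding the others back against it leaves at least 116 − 67 = 49.

49 ≤ PS ≤ 183 km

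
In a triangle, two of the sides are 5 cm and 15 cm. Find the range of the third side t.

10 < t < 20 (cm)

By the triangle inequality, t must be less than 5 + 15 = 20 and greater than |5 − 15| = 10.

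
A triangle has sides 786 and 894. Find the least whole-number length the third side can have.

109

The third side must be strictly greater than |786 − 894| = 108.
The smallest integer above 108 is 109.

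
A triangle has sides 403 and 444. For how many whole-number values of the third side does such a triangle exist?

The third side lies in the open interval (41, 847).
Integers from 42 to 846 inclusive: 846 − 42 + 1 = 805.

805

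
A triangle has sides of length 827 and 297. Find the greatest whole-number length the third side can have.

The third side must be strictly less than 827 + 297 = 1124.
The largest integer below 1124 is 1123.

1123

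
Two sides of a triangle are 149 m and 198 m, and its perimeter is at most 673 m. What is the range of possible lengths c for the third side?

Triangle inequality alone gives 49 < c < 347.
The perimeter condition gives c ≤ 673 − 149 − 198 = 326.
Intersecting the two: 49 < c ≤ 326.

49 < c ≤ 326 m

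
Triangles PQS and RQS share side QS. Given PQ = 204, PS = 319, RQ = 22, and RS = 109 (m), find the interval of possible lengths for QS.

115 < QS < 131

From triangle PQS: |204 − 319| < QS < 204 + 319, i.e. 115 < QS < 523.
From triangle RQS: 87 < QS < 131.
Both must hold, so QS lies in the intersection.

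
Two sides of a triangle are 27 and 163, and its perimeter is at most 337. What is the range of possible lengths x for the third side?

136 < x ≤ 147

Triangle inequality alone gives 136 < x < 190.
The perimeter condition gives x ≤ 337 − 27 − 163 = 147.
Intersecting the two: 136 < x ≤ 147.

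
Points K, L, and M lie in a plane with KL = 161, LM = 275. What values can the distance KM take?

114 ≤ KM ≤ 436

By the triangle inequality, |161 − 275| ≤ KM ≤ 161 + 275.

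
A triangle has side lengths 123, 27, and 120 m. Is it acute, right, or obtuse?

right

Compare the square of the longest side to the sum of squares of the other two: 27² + 120² = 15129 = 123².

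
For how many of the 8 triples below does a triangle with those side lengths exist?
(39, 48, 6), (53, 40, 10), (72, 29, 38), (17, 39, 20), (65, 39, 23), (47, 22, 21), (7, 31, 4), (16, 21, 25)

1

(6,39,48): 6+39 ≤ 48 → not valid
(10,40,53): 10+40 ≤ 53 → not valid
(29,38,72): 29+38 ≤ 72 → not valid
(17,20,39): 17+20 ≤ 39 → not valid
(23,39,65): 23+39 ≤ 65 → not valid
(21,22,47): 21+22 ≤ 47 → not valid
(4,7,31): 4+7 ≤ 31 → not valid
(16,21,25): 16+21 > 25 → valid
1 of the 8 triples forms a triangle.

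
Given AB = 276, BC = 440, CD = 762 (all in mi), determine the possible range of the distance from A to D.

46 ≤ AD ≤ 1478 mi

The maximum is all hops collinear in one direction: 276 + 440 + 762 = 1478.
The longest hop is 762; the others sum to 716. Folding the others back against it leaves at least 762 − 716 = 46.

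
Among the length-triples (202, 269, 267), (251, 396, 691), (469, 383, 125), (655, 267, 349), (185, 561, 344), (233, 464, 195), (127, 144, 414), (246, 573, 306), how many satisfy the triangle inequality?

2

(202,267,269): 202+267 > 269 → valid
(251,396,691): 251+396 ≤ 691 → not valid
(125,383,469): 125+383 > 469 → valid
(267,349,655): 267+349 ≤ 655 → not valid
(185,344,561): 185+344 ≤ 561 → not valid
(195,233,464): 195+233 ≤ 464 → not valid
(127,144,414): 127+144 ≤ 414 → not valid
(246,306,573): 246+306 ≤ 573 → not valid
2 of the 8 triples form a triangle.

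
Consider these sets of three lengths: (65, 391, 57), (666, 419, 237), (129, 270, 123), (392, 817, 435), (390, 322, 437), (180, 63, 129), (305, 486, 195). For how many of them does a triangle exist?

(57,65,391): 57+65 ≤ 391 → not valid
(237,419,666): 237+419 ≤ 666 → not valid
(123,129,270): 123+129 ≤ 270 → not valid
(392,435,817): 392+435 > 817 → valid
(322,390,437): 322+390 > 437 → valid
(63,129,180): 63+129 > 180 → valid
(195,305,486): 195+305 > 486 → valid
4 of the 7 triples form a triangle.

4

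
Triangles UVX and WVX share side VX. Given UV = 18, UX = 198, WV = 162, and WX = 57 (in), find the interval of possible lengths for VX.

180 < VX < 216

From triangle UVX: |18 − 198| < VX < 18 + 198, i.e. 180 < VX < 216.
From triangle WVX: 105 < VX < 219.
Both must hold, so VX lies in the intersection.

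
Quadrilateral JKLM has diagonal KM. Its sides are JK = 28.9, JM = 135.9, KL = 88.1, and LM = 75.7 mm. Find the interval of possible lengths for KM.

107.0 < KM < 163.8

From triangle JKM: |28.9 − 135.9| < KM < 28.9 + 135.9, i.e. 107.0 < KM < 164.8.
From triangle LKM: 12.4 < KM < 163.8.
Both must hold, so KM lies in the intersection.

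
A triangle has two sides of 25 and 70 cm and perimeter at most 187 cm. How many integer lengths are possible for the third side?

Triangle inequality: 45 < x < 95. Perimeter ≤ 187 gives x ≤ 187 − 25 − 70 = 92.
So 45 < x ≤ 92; integers 46 through 92: 47 values.

47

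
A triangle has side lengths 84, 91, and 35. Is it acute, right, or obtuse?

right

Compare the square of the longest side to the sum of squares of the other two: 35² + 84² = 8281 = 91².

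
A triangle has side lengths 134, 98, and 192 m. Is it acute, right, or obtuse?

Compare the square of the longest side to the sum of squares of the other two: 98² + 134² = 27560 < 36864 = 192².

obtuse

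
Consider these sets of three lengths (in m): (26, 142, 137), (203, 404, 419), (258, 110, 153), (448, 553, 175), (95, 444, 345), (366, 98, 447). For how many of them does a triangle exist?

5

(26,137,142): 26+137 > 142 → valid
(203,404,419): 203+404 > 419 → valid
(110,153,258): 110+153 > 258 → valid
(175,448,553): 175+448 > 553 → valid
(95,345,444): 95+345 ≤ 444 → not valid
(98,366,447): 98+366 > 447 → valid
5 of the 6 triples form a triangle.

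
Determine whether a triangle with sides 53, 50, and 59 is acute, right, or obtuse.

acute

Compare the square of the longest side to the sum of squares of the other two: 50² + 53² = 5309 > 3481 = 59².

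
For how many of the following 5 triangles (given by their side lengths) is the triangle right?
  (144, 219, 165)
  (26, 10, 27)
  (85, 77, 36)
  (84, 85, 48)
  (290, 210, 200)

3

(144,219,165): 144²+165² = 47961 = 219² → right
(26,10,27): 10²+26² = 776 > 729 = 27² → acute
(85,77,36): 36²+77² = 7225 = 85² → right
(84,85,48): 48²+84² = 9360 > 7225 = 85² → acute
(290,210,200): 200²+210² = 84100 = 290² → right
3 of the 5 are right.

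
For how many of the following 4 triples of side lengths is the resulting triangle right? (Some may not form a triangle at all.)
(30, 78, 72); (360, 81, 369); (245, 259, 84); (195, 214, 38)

(30,78,72): 30²+72² = 6084 = 78² → right
(360,81,369): 81²+360² = 136161 = 369² → right
(245,259,84): 84²+245² = 67081 = 259² → right
(195,214,38): 38²+195² = 39469 < 45796 = 214² → obtuse
3 of the 4 are right.

3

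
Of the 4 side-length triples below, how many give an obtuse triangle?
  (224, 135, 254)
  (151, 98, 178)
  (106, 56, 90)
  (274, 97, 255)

1

(224,135,254): 135²+224² = 68401 > 64516 = 254² → acute
(151,98,178): 98²+151² = 32405 > 31684 = 178² → acute
(106,56,90): 56²+90² = 11236 = 106² → right
(274,97,255): 97²+255² = 74434 < 75076 = 274² → obtuse
1 of the 4 is obtuse.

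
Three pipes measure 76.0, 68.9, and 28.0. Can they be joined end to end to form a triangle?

Yes

The longest side is 76.0, and the other two sum to 96.9.
Since 96.9 > 76.0, the triangle inequality holds.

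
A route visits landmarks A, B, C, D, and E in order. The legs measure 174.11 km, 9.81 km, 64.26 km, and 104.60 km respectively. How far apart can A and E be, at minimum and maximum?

The maximum is all hops collinear in one direction: 174.11 + 9.81 + 64.26 + 104.60 = 352.78.
The longest hop is 174.11; the others sum to 178.67. Since 174.11 ≤ 178.67, the path can fold back on itself completely, so the minimum distance is 0.

0 ≤ AE ≤ 352.78 km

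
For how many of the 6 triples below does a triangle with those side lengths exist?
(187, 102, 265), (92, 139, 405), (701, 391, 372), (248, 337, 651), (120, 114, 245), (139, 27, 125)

3

(102,187,265): 102+187 > 265 → valid
(92,139,405): 92+139 ≤ 405 → not valid
(372,391,701): 372+391 > 701 → valid
(248,337,651): 248+337 ≤ 651 → not valid
(114,120,245): 114+120 ≤ 245 → not valid
(27,125,139): 27+125 > 139 → valid
3 of the 6 triples form a triangle.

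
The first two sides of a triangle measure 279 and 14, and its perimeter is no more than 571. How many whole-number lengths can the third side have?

Triangle inequality: 265 < x < 293. Perimeter ≤ 571 gives x ≤ 571 − 279 − 14 = 278.
So 265 < x ≤ 278; integers 266 through 278: 13 values.

13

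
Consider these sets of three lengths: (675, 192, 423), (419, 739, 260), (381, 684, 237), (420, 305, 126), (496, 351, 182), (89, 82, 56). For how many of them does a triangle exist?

3

(192,423,675): 192+423 ≤ 675 → not valid
(260,419,739): 260+419 ≤ 739 → not valid
(237,381,684): 237+381 ≤ 684 → not valid
(126,305,420): 126+305 > 420 → valid
(182,351,496): 182+351 > 496 → valid
(56,82,89): 56+82 > 89 → valid
3 of the 6 triples form a triangle.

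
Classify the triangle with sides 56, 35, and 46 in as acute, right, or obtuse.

Compare the square of the longest side to the sum of squares of the other two: 35² + 46² = 3341 > 3136 = 56².

acute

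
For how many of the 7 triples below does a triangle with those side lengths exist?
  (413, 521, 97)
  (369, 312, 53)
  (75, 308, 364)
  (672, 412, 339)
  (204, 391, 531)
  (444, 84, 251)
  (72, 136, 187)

(97,413,521): 97+413 ≤ 521 → not valid
(53,312,369): 53+312 ≤ 369 → not valid
(75,308,364): 75+308 > 364 → valid
(339,412,672): 339+412 > 672 → valid
(204,391,531): 204+391 > 531 → valid
(84,251,444): 84+251 ≤ 444 → not valid
(72,136,187): 72+136 > 187 → valid
4 of the 7 triples form a triangle.

4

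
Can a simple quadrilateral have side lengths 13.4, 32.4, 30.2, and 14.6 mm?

A quadrilateral exists iff every side is shorter than the sum of the others — equivalently, the longest side is less than the sum of the rest.
Longest side 32.4 < 58.2 (sum of the remaining 3), so yes.

Yes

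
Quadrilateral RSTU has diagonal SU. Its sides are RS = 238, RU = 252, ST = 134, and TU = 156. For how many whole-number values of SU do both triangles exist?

267

From triangle RSU: 14 < SU < 490.
From triangle TSU: 22 < SU < 290.
Intersection: 22 < SU < 290, so integers 23 through 289: 267 values.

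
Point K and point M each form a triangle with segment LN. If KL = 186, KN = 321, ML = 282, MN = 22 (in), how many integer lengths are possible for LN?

From triangle KLN: 135 < LN < 507.
From triangle MLN: 260 < LN < 304.
Intersection: 260 < LN < 304, so integers 261 through 303: 43 values.

43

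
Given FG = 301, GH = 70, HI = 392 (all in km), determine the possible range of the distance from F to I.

21 ≤ FI ≤ 763 km

The maximum is all hops collinear in one direction: 301 + 70 + 392 = 763.
The longest hop is 392; the others sum to 371. Folding the others back against it leaves at least 392 − 371 = 21.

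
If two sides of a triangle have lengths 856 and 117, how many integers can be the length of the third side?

233

The third side lies in the open interval (739, 973).
Integers from 740 to 972 inclusive: 972 − 740 + 1 = 233.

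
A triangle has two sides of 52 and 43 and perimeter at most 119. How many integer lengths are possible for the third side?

Triangle inequality: 9 < x < 95. Perimeter ≤ 119 gives x ≤ 119 − 52 − 43 = 24.
So 9 < x ≤ 24; integers 10 through 24: 15 values.

15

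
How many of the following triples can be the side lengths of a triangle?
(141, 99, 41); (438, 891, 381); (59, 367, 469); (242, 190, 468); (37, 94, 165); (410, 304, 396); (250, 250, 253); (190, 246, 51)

2

(41,99,141): 41+99 ≤ 141 → not valid
(381,438,891): 381+438 ≤ 891 → not valid
(59,367,469): 59+367 ≤ 469 → not valid
(190,242,468): 190+242 ≤ 468 → not valid
(37,94,165): 37+94 ≤ 165 → not valid
(304,396,410): 304+396 > 410 → valid
(250,250,253): 250+250 > 253 → valid
(51,190,246): 51+190 ≤ 246 → not valid
2 of the 8 triples form a triangle.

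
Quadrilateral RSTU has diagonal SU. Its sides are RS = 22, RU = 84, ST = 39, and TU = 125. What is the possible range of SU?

86 < SU < 106

From triangle RSU: |22 − 84| < SU < 22 + 84, i.e. 62 < SU < 106.
From triangle TSU: 86 < SU < 164.
Both must hold, so SU lies in the intersection.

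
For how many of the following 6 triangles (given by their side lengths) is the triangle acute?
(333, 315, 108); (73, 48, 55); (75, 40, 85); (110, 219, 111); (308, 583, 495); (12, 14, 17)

1

(333,315,108): 108²+315² = 110889 = 333² → right
(73,48,55): 48²+55² = 5329 = 73² → right
(75,40,85): 40²+75² = 7225 = 85² → right
(110,219,111): 110²+111² = 24421 < 47961 = 219² → obtuse
(308,583,495): 308²+495² = 339889 = 583² → right
(12,14,17): 12²+14² = 340 > 289 = 17² → acute
1 of the 6 is acute.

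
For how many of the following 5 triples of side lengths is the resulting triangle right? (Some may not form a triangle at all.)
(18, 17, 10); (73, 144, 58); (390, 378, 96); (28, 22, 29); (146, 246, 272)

1

(18,17,10): 10²+17² = 389 > 324 = 18² → acute
(73,144,58): 58+73 ≤ 144, not a triangle
(390,378,96): 96²+378² = 152100 = 390² → right
(28,22,29): 22²+28² = 1268 > 841 = 29² → acute
(146,246,272): 146²+246² = 81832 > 73984 = 272² → acute
1 of the 5 is right.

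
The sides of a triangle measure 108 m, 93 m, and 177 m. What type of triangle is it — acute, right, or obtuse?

obtuse

Compare the square of the longest side to the sum of squares of the other two: 93² + 108² = 20313 < 31329 = 177².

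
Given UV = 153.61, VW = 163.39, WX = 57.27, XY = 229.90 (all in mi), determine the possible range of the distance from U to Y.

The maximum is all hops collinear in one direction: 153.61 + 163.39 + 57.27 + 229.90 = 604.17.
The longest hop is 229.90; the others sum to 374.27. Since 229.90 ≤ 374.27, the path can fold back on itself completely, so the minimum distance is 0.

0 ≤ UY ≤ 604.17 mi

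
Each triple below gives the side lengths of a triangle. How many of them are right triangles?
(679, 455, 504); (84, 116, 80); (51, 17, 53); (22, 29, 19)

2

(679,455,504): 455²+504² = 461041 = 679² → right
(84,116,80): 80²+84² = 13456 = 116² → right
(51,17,53): 17²+51² = 2890 > 2809 = 53² → acute
(22,29,19): 19²+22² = 845 > 841 = 29² → acute
2 of the 4 are right.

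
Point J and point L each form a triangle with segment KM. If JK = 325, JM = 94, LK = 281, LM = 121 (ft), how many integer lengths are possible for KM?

From triangle JKM: 231 < KM < 419.
From triangle LKM: 160 < KM < 402.
Intersection: 231 < KM < 402, so integers 232 through 401: 170 values.

170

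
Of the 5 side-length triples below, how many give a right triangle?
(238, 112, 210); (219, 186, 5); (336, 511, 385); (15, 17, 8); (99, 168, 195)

4

(238,112,210): 112²+210² = 56644 = 238² → right
(219,186,5): 5+186 ≤ 219, not a triangle
(336,511,385): 336²+385² = 261121 = 511² → right
(15,17,8): 8²+15² = 289 = 17² → right
(99,168,195): 99²+168² = 38025 = 195² → right
4 of the 5 are right.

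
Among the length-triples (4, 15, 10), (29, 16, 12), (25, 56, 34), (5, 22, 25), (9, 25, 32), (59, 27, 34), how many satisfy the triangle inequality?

(4,10,15): 4+10 ≤ 15 → not valid
(12,16,29): 12+16 ≤ 29 → not valid
(25,34,56): 25+34 > 56 → valid
(5,22,25): 5+22 > 25 → valid
(9,25,32): 9+25 > 32 → valid
(27,34,59): 27+34 > 59 → valid
4 of the 6 triples form a triangle.

4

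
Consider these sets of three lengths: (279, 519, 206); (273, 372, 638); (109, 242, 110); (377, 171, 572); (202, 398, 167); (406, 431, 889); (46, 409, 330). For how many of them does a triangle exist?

1

(206,279,519): 206+279 ≤ 519 → not valid
(273,372,638): 273+372 > 638 → valid
(109,110,242): 109+110 ≤ 242 → not valid
(171,377,572): 171+377 ≤ 572 → not valid
(167,202,398): 167+202 ≤ 398 → not valid
(406,431,889): 406+431 ≤ 889 → not valid
(46,330,409): 46+330 ≤ 409 → not valid
1 of the 7 triples forms a triangle.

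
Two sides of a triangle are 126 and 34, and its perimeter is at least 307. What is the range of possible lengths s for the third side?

147 ≤ s < 160

Triangle inequality alone gives 92 < s < 160.
The perimeter condition gives s ≥ 307 − 126 − 34 = 147.
Intersecting the two: 147 ≤ s < 160.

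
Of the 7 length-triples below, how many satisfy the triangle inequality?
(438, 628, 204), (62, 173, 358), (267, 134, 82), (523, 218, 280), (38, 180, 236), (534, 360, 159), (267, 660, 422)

(204,438,628): 204+438 > 628 → valid
(62,173,358): 62+173 ≤ 358 → not valid
(82,134,267): 82+134 ≤ 267 → not valid
(218,280,523): 218+280 ≤ 523 → not valid
(38,180,236): 38+180 ≤ 236 → not valid
(159,360,534): 159+360 ≤ 534 → not valid
(267,422,660): 267+422 > 660 → valid
2 of the 7 triples form a triangle.

2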